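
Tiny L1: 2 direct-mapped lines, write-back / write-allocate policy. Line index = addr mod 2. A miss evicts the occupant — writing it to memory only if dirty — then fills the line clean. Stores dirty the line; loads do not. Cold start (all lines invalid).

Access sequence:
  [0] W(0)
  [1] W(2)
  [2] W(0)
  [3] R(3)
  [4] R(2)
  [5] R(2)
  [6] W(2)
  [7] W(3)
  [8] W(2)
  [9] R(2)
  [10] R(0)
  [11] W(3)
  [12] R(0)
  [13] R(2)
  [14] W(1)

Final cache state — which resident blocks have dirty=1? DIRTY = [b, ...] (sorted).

0: W B0 -> L0 miss  d=D]
1: W B2 -> L0 miss wb->B0  d=D]
2: W B0 -> L0 miss wb->B2  d=D]
3: R B3 -> L1 miss  d=-]
4: R B2 -> L0 miss wb->B0  d=-]
5: R B2 -> L0 hit  d=-]
6: W B2 -> L0 hit  d=D]
7: W B3 -> L1 hit  d=D]
8: W B2 -> L0 hit  d=D]
9: R B2 -> L0 hit  d=D]
10: R B0 -> L0 miss wb->B2  d=-]
11: W B3 -> L1 hit  d=D]
12: R B0 -> L0 hit  d=-]
13: R B2 -> L0 miss  d=-]
14: W B1 -> L1 miss wb->B3  d=D]

DIRTY = [1]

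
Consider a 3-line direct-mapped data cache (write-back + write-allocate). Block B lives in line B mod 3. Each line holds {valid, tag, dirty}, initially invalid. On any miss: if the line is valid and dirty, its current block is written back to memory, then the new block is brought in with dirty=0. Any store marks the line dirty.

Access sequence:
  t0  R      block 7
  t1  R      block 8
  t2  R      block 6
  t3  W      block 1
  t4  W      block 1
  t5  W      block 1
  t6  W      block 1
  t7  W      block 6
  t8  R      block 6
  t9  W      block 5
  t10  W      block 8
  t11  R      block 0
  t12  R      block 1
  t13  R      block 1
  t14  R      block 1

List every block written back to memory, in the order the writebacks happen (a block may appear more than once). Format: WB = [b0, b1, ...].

WB = [5, 6]

0: R B7 -> L1 miss  d=-]
1: R B8 -> L2 miss  d=-]
2: R B6 -> L0 miss  d=-]
3: W B1 -> L1 miss  d=D]
4: W B1 -> L1 hit  d=D]
5: W B1 -> L1 hit  d=D]
6: W B1 -> L1 hit  d=D]
7: W B6 -> L0 hit  d=D]
8: R B6 -> L0 hit  d=D]
9: W B5 -> L2 miss  d=D]
10: W B8 -> L2 miss wb->B5  d=D]
11: R B0 -> L0 miss wb->B6  d=-]
12: R B1 -> L1 hit  d=D]
13: R B1 -> L1 hit  d=D]
14: R B1 -> L1 hit  d=D]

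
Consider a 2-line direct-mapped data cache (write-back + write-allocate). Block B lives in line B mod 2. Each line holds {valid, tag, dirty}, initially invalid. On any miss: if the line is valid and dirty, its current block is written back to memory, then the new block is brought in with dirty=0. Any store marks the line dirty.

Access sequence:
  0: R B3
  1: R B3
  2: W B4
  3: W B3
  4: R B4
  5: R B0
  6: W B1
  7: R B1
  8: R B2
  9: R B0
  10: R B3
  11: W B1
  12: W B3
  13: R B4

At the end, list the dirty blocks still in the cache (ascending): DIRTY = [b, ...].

DIRTY = [3]

  0 | R B3 → L1 miss [-]
  1 | R B3 → L1 hit [-]
  2 | W B4 → L0 miss [D]
  3 | W B3 → L1 hit [D]
  4 | R B4 → L0 hit [D]
  5 | R B0 → L0 miss wb→B4 [-]
  6 | W B1 → L1 miss wb→B3 [D]
  7 | R B1 → L1 hit [D]
  8 | R B2 → L0 miss [-]
  9 | R B0 → L0 miss [-]
  10 | R B3 → L1 miss wb→B1 [-]
  11 | W B1 → L1 miss [D]
  12 | W B3 → L1 miss wb→B1 [D]
  13 | R B4 → L0 miss [-]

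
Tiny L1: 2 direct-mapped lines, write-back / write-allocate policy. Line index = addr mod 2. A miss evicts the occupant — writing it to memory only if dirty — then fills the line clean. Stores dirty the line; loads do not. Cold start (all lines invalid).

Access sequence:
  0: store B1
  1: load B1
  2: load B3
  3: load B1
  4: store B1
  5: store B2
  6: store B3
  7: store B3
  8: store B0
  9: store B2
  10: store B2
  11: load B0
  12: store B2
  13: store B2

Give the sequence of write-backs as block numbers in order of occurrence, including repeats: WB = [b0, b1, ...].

  0 | W B1 → L1 miss [D]
  1 | R B1 → L1 hit [D]
  2 | R B3 → L1 miss wb→B1 [-]
  3 | R B1 → L1 miss [-]
  4 | W B1 → L1 hit [D]
  5 | W B2 → L0 miss [D]
  6 | W B3 → L1 miss wb→B1 [D]
  7 | W B3 → L1 hit [D]
  8 | W B0 → L0 miss wb→B2 [D]
  9 | W B2 → L0 miss wb→B0 [D]
  10 | W B2 → L0 hit [D]
  11 | R B0 → L0 miss wb→B2 [-]
  12 | W B2 → L0 miss [D]
  13 | W B2 → L0 hit [D]

WB = [1, 1, 2, 0, 2]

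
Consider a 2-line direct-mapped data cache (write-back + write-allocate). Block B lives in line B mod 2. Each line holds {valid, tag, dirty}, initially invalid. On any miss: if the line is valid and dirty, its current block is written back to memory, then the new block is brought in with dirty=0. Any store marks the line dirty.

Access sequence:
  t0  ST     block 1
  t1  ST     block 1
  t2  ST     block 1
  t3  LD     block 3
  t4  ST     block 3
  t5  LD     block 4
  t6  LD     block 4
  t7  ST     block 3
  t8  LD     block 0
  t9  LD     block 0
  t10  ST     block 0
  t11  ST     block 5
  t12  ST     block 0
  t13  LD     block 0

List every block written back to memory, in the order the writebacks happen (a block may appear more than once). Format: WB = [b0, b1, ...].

WB = [1, 3]

  0 | W B1 → L1 miss [D]
  1 | W B1 → L1 hit [D]
  2 | W B1 → L1 hit [D]
  3 | R B3 → L1 miss wb→B1 [-]
  4 | W B3 → L1 hit [D]
  5 | R B4 → L0 miss [-]
  6 | R B4 → L0 hit [-]
  7 | W B3 → L1 hit [D]
  8 | R B0 → L0 miss [-]
  9 | R B0 → L0 hit [-]
  10 | W B0 → L0 hit [D]
  11 | W B5 → L1 miss wb→B3 [D]
  12 | W B0 → L0 hit [D]
  13 | R B0 → L0 hit [D]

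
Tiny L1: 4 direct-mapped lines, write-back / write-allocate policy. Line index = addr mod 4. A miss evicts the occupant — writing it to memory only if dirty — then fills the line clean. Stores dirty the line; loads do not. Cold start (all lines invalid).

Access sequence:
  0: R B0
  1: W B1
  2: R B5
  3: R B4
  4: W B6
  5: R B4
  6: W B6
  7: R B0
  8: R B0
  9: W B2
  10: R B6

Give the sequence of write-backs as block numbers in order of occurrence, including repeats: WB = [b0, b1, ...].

WB = [1, 6, 2]

0: R B0 -> L0 miss  d=-]
1: W B1 -> L1 miss  d=D]
2: R B5 -> L1 miss wb->B1  d=-]
3: R B4 -> L0 miss  d=-]
4: W B6 -> L2 miss  d=D]
5: R B4 -> L0 hit  d=-]
6: W B6 -> L2 hit  d=D]
7: R B0 -> L0 miss  d=-]
8: R B0 -> L0 hit  d=-]
9: W B2 -> L2 miss wb->B6  d=D]
10: R B6 -> L2 miss wb->B2  d=-]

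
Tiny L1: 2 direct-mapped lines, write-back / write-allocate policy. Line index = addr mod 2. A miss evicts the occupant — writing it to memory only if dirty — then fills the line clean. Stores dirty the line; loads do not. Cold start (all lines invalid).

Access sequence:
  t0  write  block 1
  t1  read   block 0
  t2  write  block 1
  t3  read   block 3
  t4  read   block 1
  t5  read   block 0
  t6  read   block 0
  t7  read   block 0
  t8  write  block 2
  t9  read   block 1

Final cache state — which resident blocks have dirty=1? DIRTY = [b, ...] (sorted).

0: W B1 → L1 miss [D]
1: R B0 → L0 miss [-]
2: W B1 → L1 hit [D]
3: R B3 → L1 miss wb→B1 [-]
4: R B1 → L1 miss [-]
5: R B0 → L0 hit [-]
6: R B0 → L0 hit [-]
7: R B0 → L0 hit [-]
8: W B2 → L0 miss [D]
9: R B1 → L1 hit [-]

DIRTY = [2]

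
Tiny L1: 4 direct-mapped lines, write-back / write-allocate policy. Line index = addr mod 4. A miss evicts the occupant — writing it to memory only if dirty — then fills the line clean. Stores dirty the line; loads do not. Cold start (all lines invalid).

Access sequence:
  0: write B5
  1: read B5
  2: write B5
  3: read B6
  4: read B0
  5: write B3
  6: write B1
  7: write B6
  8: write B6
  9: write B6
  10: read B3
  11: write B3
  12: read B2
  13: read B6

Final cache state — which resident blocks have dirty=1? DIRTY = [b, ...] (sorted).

DIRTY = [1, 3]

  0 | W B5 → L1 miss [D]
  1 | R B5 → L1 hit [D]
  2 | W B5 → L1 hit [D]
  3 | R B6 → L2 miss [-]
  4 | R B0 → L0 miss [-]
  5 | W B3 → L3 miss [D]
  6 | W B1 → L1 miss wb→B5 [D]
  7 | W B6 → L2 hit [D]
  8 | W B6 → L2 hit [D]
  9 | W B6 → L2 hit [D]
  10 | R B3 → L3 hit [D]
  11 | W B3 → L3 hit [D]
  12 | R B2 → L2 miss wb→B6 [-]
  13 | R B6 → L2 miss [-]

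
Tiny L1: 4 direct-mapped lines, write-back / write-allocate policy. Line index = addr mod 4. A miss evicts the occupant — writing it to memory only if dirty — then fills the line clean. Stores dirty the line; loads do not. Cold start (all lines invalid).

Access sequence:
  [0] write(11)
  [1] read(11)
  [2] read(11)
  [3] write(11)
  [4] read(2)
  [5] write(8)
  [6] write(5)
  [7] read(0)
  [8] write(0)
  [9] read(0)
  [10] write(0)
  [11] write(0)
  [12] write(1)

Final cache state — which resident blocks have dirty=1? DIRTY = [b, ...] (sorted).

DIRTY = [0, 1, 11]

0: W B11 -> L3 miss  d=D]
1: R B11 -> L3 hit  d=D]
2: R B11 -> L3 hit  d=D]
3: W B11 -> L3 hit  d=D]
4: R B2 -> L2 miss  d=-]
5: W B8 -> L0 miss  d=D]
6: W B5 -> L1 miss  d=D]
7: R B0 -> L0 miss wb->B8  d=-]
8: W B0 -> L0 hit  d=D]
9: R B0 -> L0 hit  d=D]
10: W B0 -> L0 hit  d=D]
11: W B0 -> L0 hit  d=D]
12: W B1 -> L1 miss wb->B5  d=D]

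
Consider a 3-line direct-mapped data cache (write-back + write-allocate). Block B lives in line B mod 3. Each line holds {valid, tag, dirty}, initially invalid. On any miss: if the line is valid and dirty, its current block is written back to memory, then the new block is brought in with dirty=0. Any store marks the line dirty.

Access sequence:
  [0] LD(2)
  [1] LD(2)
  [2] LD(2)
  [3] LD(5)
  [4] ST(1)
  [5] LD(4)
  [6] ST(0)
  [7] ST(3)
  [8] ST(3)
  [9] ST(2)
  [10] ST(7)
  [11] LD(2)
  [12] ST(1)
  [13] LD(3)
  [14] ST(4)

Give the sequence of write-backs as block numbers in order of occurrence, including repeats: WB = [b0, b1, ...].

0: R B2 -> L2 miss  d=-]
1: R B2 -> L2 hit  d=-]
2: R B2 -> L2 hit  d=-]
3: R B5 -> L2 miss  d=-]
4: W B1 -> L1 miss  d=D]
5: R B4 -> L1 miss wb->B1  d=-]
6: W B0 -> L0 miss  d=D]
7: W B3 -> L0 miss wb->B0  d=D]
8: W B3 -> L0 hit  d=D]
9: W B2 -> L2 miss  d=D]
10: W B7 -> L1 miss  d=D]
11: R B2 -> L2 hit  d=D]
12: W B1 -> L1 miss wb->B7  d=D]
13: R B3 -> L0 hit  d=D]
14: W B4 -> L1 miss wb->B1  d=D]

WB = [1, 0, 7, 1]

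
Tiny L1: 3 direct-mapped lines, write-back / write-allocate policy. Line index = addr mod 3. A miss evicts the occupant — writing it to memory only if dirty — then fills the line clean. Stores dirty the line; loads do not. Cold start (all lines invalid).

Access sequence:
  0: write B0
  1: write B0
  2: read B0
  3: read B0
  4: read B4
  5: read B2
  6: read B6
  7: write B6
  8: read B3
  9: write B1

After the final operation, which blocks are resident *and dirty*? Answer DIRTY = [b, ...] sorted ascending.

0: W B0 → L0 miss [D]
1: W B0 → L0 hit [D]
2: R B0 → L0 hit [D]
3: R B0 → L0 hit [D]
4: R B4 → L1 miss [-]
5: R B2 → L2 miss [-]
6: R B6 → L0 miss wb→B0 [-]
7: W B6 → L0 hit [D]
8: R B3 → L0 miss wb→B6 [-]
9: W B1 → L1 miss [D]

DIRTY = [1]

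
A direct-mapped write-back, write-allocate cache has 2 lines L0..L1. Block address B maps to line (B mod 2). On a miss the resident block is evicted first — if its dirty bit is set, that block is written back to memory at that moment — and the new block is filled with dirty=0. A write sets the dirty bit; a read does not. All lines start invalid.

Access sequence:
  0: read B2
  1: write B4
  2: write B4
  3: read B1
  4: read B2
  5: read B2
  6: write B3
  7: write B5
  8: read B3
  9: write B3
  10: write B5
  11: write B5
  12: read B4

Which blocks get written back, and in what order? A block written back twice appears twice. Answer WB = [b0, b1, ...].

WB = [4, 3, 5, 3]

0: R B2 → L0 miss [-]
1: W B4 → L0 miss [D]
2: W B4 → L0 hit [D]
3: R B1 → L1 miss [-]
4: R B2 → L0 miss wb→B4 [-]
5: R B2 → L0 hit [-]
6: W B3 → L1 miss [D]
7: W B5 → L1 miss wb→B3 [D]
8: R B3 → L1 miss wb→B5 [-]
9: W B3 → L1 hit [D]
10: W B5 → L1 miss wb→B3 [D]
11: W B5 → L1 hit [D]
12: R B4 → L0 miss [-]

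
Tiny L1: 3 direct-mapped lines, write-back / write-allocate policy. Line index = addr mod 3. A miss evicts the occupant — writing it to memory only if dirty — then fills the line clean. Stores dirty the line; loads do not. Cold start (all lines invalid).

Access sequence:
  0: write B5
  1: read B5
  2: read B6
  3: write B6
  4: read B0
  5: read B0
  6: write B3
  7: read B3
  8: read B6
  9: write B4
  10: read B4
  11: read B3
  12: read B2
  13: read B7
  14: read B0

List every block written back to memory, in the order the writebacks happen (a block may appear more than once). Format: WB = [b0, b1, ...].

WB = [6, 3, 5, 4]

  0 | W B5 → L2 miss [D]
  1 | R B5 → L2 hit [D]
  2 | R B6 → L0 miss [-]
  3 | W B6 → L0 hit [D]
  4 | R B0 → L0 miss wb→B6 [-]
  5 | R B0 → L0 hit [-]
  6 | W B3 → L0 miss [D]
  7 | R B3 → L0 hit [D]
  8 | R B6 → L0 miss wb→B3 [-]
  9 | W B4 → L1 miss [D]
  10 | R B4 → L1 hit [D]
  11 | R B3 → L0 miss [-]
  12 | R B2 → L2 miss wb→B5 [-]
  13 | R B7 → L1 miss wb→B4 [-]
  14 | R B0 → L0 miss [-]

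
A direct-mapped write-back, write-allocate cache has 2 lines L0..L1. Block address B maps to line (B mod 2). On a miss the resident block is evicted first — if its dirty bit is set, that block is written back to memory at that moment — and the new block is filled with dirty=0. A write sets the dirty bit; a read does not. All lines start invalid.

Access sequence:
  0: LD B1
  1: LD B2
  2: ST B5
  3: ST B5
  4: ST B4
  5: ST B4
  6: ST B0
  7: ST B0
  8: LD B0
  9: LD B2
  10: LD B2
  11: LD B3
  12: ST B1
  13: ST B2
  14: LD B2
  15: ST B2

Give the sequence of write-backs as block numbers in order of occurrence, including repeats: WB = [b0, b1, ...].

WB = [4, 0, 5]

0: R B1 → L1 miss [-]
1: R B2 → L0 miss [-]
2: W B5 → L1 miss [D]
3: W B5 → L1 hit [D]
4: W B4 → L0 miss [D]
5: W B4 → L0 hit [D]
6: W B0 → L0 miss wb→B4 [D]
7: W B0 → L0 hit [D]
8: R B0 → L0 hit [D]
9: R B2 → L0 miss wb→B0 [-]
10: R B2 → L0 hit [-]
11: R B3 → L1 miss wb→B5 [-]
12: W B1 → L1 miss [D]
13: W B2 → L0 hit [D]
14: R B2 → L0 hit [D]
15: W B2 → L0 hit [D]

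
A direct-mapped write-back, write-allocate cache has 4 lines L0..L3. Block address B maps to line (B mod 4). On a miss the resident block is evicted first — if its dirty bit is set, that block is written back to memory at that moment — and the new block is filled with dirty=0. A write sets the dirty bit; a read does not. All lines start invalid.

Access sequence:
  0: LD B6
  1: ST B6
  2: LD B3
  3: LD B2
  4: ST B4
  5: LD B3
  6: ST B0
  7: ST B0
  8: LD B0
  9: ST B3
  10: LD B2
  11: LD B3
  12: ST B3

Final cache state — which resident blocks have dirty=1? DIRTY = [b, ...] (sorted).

DIRTY = [0, 3]

0: R B6 → L2 miss [-]
1: W B6 → L2 hit [D]
2: R B3 → L3 miss [-]
3: R B2 → L2 miss wb→B6 [-]
4: W B4 → L0 miss [D]
5: R B3 → L3 hit [-]
6: W B0 → L0 miss wb→B4 [D]
7: W B0 → L0 hit [D]
8: R B0 → L0 hit [D]
9: W B3 → L3 hit [D]
10: R B2 → L2 hit [-]
11: R B3 → L3 hit [D]
12: W B3 → L3 hit [D]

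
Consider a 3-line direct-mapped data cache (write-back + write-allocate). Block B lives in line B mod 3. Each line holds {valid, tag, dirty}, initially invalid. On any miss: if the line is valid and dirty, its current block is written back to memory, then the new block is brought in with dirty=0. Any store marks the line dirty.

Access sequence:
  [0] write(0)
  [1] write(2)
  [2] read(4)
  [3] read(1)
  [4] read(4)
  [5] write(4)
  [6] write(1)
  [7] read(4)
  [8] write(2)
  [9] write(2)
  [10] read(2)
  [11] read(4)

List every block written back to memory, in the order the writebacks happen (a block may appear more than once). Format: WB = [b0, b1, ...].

WB = [4, 1]

0: W B0 → L0 miss [D]
1: W B2 → L2 miss [D]
2: R B4 → L1 miss [-]
3: R B1 → L1 miss [-]
4: R B4 → L1 miss [-]
5: W B4 → L1 hit [D]
6: W B1 → L1 miss wb→B4 [D]
7: R B4 → L1 miss wb→B1 [-]
8: W B2 → L2 hit [D]
9: W B2 → L2 hit [D]
10: R B2 → L2 hit [D]
11: R B4 → L1 hit [-]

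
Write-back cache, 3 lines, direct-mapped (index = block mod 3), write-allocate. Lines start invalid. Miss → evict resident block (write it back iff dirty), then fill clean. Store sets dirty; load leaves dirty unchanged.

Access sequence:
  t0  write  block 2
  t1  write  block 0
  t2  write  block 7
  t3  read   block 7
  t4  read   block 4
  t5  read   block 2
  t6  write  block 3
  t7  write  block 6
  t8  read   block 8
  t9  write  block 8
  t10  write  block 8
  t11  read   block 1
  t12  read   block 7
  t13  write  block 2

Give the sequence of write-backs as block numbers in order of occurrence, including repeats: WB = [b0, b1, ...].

  0 | W B2 → L2 miss [D]
  1 | W B0 → L0 miss [D]
  2 | W B7 → L1 miss [D]
  3 | R B7 → L1 hit [D]
  4 | R B4 → L1 miss wb→B7 [-]
  5 | R B2 → L2 hit [D]
  6 | W B3 → L0 miss wb→B0 [D]
  7 | W B6 → L0 miss wb→B3 [D]
  8 | R B8 → L2 miss wb→B2 [-]
  9 | W B8 → L2 hit [D]
  10 | W B8 → L2 hit [D]
  11 | R B1 → L1 miss [-]
  12 | R B7 → L1 miss [-]
  13 | W B2 → L2 miss wb→B8 [D]

WB = [7, 0, 3, 2, 8]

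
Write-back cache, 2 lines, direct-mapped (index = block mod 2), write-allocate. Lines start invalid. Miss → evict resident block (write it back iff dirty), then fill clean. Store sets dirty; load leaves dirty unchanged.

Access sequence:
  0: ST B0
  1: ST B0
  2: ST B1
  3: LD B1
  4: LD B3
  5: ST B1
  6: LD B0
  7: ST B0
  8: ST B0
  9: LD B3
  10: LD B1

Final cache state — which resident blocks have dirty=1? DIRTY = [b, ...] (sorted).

0: W B0 → L0 miss [D]
1: W B0 → L0 hit [D]
2: W B1 → L1 miss [D]
3: R B1 → L1 hit [D]
4: R B3 → L1 miss wb→B1 [-]
5: W B1 → L1 miss [D]
6: R B0 → L0 hit [D]
7: W B0 → L0 hit [D]
8: W B0 → L0 hit [D]
9: R B3 → L1 miss wb→B1 [-]
10: R B1 → L1 miss [-]

DIRTY = [0]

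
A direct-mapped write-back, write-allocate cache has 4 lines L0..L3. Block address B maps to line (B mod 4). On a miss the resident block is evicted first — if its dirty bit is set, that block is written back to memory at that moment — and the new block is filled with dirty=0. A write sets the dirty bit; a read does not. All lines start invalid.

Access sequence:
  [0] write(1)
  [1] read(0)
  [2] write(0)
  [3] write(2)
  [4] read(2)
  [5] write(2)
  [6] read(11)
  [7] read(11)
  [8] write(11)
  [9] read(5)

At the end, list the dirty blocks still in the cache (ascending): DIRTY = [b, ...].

0: W B1 -> L1 miss  d=D]
1: R B0 -> L0 miss  d=-]
2: W B0 -> L0 hit  d=D]
3: W B2 -> L2 miss  d=D]
4: R B2 -> L2 hit  d=D]
5: W B2 -> L2 hit  d=D]
6: R B11 -> L3 miss  d=-]
7: R B11 -> L3 hit  d=-]
8: W B11 -> L3 hit  d=D]
9: R B5 -> L1 miss wb->B1  d=-]

DIRTY = [0, 2, 11]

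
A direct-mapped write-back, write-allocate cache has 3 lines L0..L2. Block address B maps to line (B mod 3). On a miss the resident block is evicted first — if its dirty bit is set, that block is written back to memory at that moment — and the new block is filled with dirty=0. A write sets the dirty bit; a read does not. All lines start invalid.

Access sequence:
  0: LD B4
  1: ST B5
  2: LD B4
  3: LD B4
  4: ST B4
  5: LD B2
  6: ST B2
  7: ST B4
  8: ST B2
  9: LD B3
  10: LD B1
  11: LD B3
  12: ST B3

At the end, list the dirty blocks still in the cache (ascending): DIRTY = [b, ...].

0: R B4 -> L1 miss  d=-]
1: W B5 -> L2 miss  d=D]
2: R B4 -> L1 hit  d=-]
3: R B4 -> L1 hit  d=-]
4: W B4 -> L1 hit  d=D]
5: R B2 -> L2 miss wb->B5  d=-]
6: W B2 -> L2 hit  d=D]
7: W B4 -> L1 hit  d=D]
8: W B2 -> L2 hit  d=D]
9: R B3 -> L0 miss  d=-]
10: R B1 -> L1 miss wb->B4  d=-]
11: R B3 -> L0 hit  d=-]
12: W B3 -> L0 hit  d=D]

DIRTY = [2, 3]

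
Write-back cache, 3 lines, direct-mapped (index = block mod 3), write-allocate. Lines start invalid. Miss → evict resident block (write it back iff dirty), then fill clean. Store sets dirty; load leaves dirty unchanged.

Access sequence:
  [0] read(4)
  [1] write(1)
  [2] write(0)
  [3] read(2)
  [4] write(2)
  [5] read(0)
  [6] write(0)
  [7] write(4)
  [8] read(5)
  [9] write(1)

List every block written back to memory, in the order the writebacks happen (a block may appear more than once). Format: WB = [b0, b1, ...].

  0 | R B4 → L1 miss [-]
  1 | W B1 → L1 miss [D]
  2 | W B0 → L0 miss [D]
  3 | R B2 → L2 miss [-]
  4 | W B2 → L2 hit [D]
  5 | R B0 → L0 hit [D]
  6 | W B0 → L0 hit [D]
  7 | W B4 → L1 miss wb→B1 [D]
  8 | R B5 → L2 miss wb→B2 [-]
  9 | W B1 → L1 miss wb→B4 [D]

WB = [1, 2, 4]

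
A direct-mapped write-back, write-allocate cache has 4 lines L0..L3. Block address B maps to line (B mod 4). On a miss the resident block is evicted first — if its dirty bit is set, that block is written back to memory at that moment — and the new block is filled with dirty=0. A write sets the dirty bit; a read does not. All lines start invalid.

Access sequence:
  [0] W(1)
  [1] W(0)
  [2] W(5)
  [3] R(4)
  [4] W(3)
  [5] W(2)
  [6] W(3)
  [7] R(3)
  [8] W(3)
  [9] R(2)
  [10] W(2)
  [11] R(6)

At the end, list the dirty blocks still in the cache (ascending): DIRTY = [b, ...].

0: W B1 → L1 miss [D]
1: W B0 → L0 miss [D]
2: W B5 → L1 miss wb→B1 [D]
3: R B4 → L0 miss wb→B0 [-]
4: W B3 → L3 miss [D]
5: W B2 → L2 miss [D]
6: W B3 → L3 hit [D]
7: R B3 → L3 hit [D]
8: W B3 → L3 hit [D]
9: R B2 → L2 hit [D]
10: W B2 → L2 hit [D]
11: R B6 → L2 miss wb→B2 [-]

DIRTY = [3, 5]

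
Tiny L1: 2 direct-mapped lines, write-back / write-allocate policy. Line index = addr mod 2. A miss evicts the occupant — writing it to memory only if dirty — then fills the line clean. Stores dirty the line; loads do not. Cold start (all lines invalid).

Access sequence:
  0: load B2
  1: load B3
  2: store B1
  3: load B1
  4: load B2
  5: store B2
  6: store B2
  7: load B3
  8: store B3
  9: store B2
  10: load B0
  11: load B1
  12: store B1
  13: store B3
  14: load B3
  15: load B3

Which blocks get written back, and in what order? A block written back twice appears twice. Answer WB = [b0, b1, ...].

0: R B2 -> L0 miss  d=-]
1: R B3 -> L1 miss  d=-]
2: W B1 -> L1 miss  d=D]
3: R B1 -> L1 hit  d=D]
4: R B2 -> L0 hit  d=-]
5: W B2 -> L0 hit  d=D]
6: W B2 -> L0 hit  d=D]
7: R B3 -> L1 miss wb->B1  d=-]
8: W B3 -> L1 hit  d=D]
9: W B2 -> L0 hit  d=D]
10: R B0 -> L0 miss wb->B2  d=-]
11: R B1 -> L1 miss wb->B3  d=-]
12: W B1 -> L1 hit  d=D]
13: W B3 -> L1 miss wb->B1  d=D]
14: R B3 -> L1 hit  d=D]
15: R B3 -> L1 hit  d=D]

WB = [1, 2, 3, 1]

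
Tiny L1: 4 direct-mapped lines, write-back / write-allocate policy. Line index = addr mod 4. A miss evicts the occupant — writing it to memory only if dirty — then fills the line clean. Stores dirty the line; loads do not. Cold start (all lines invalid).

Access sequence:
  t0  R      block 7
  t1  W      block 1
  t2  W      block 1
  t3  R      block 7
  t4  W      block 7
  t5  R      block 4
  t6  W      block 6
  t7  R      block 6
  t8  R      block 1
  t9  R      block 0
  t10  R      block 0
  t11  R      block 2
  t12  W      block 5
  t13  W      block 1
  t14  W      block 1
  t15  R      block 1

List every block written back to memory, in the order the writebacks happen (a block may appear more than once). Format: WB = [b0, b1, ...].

0: R B7 -> L3 miss  d=-]
1: W B1 -> L1 miss  d=D]
2: W B1 -> L1 hit  d=D]
3: R B7 -> L3 hit  d=-]
4: W B7 -> L3 hit  d=D]
5: R B4 -> L0 miss  d=-]
6: W B6 -> L2 miss  d=D]
7: R B6 -> L2 hit  d=D]
8: R B1 -> L1 hit  d=D]
9: R B0 -> L0 miss  d=-]
10: R B0 -> L0 hit  d=-]
11: R B2 -> L2 miss wb->B6  d=-]
12: W B5 -> L1 miss wb->B1  d=D]
13: W B1 -> L1 miss wb->B5  d=D]
14: W B1 -> L1 hit  d=D]
15: R B1 -> L1 hit  d=D]

WB = [6, 1, 5]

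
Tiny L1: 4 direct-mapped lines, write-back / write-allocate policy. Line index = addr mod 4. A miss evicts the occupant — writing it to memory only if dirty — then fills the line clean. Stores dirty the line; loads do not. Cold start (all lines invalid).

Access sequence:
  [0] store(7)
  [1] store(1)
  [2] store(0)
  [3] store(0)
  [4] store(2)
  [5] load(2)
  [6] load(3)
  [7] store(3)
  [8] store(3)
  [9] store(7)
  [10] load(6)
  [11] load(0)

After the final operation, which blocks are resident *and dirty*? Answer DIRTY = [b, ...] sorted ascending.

DIRTY = [0, 1, 7]

  0 | W B7 → L3 miss [D]
  1 | W B1 → L1 miss [D]
  2 | W B0 → L0 miss [D]
  3 | W B0 → L0 hit [D]
  4 | W B2 → L2 miss [D]
  5 | R B2 → L2 hit [D]
  6 | R B3 → L3 miss wb→B7 [-]
  7 | W B3 → L3 hit [D]
  8 | W B3 → L3 hit [D]
  9 | W B7 → L3 miss wb→B3 [D]
  10 | R B6 → L2 miss wb→B2 [-]
  11 | R B0 → L0 hit [D]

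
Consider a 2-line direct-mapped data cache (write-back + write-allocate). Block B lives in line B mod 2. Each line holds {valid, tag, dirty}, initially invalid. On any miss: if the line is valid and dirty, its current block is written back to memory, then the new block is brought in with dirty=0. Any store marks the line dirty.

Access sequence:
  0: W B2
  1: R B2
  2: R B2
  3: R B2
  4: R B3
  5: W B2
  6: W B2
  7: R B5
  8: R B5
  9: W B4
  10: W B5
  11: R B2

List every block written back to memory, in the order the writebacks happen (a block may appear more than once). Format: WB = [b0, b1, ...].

WB = [2, 4]

  0 | W B2 → L0 miss [D]
  1 | R B2 → L0 hit [D]
  2 | R B2 → L0 hit [D]
  3 | R B2 → L0 hit [D]
  4 | R B3 → L1 miss [-]
  5 | W B2 → L0 hit [D]
  6 | W B2 → L0 hit [D]
  7 | R B5 → L1 miss [-]
  8 | R B5 → L1 hit [-]
  9 | W B4 → L0 miss wb→B2 [D]
  10 | W B5 → L1 hit [D]
  11 | R B2 → L0 miss wb→B4 [-]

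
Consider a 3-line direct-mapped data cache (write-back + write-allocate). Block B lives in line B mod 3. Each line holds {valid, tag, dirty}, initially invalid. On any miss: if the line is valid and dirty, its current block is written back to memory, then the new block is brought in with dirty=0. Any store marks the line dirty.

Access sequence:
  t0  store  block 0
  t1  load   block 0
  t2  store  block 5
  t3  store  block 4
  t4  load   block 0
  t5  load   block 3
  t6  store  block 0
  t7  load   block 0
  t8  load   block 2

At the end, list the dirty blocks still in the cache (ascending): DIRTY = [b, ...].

DIRTY = [0, 4]

  0 | W B0 → L0 miss [D]
  1 | R B0 → L0 hit [D]
  2 | W B5 → L2 miss [D]
  3 | W B4 → L1 miss [D]
  4 | R B0 → L0 hit [D]
  5 | R B3 → L0 miss wb→B0 [-]
  6 | W B0 → L0 miss [D]
  7 | R B0 → L0 hit [D]
  8 | R B2 → L2 miss wb→B5 [-]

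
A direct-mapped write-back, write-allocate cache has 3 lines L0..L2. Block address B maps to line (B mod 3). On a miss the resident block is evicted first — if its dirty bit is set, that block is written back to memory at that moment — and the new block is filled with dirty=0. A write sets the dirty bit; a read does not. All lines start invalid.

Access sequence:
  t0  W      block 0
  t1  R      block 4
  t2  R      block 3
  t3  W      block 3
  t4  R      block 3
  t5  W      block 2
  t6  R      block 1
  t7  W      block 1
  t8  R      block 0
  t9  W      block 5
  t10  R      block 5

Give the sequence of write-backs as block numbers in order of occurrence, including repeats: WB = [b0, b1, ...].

WB = [0, 3, 2]

0: W B0 -> L0 miss  d=D]
1: R B4 -> L1 miss  d=-]
2: R B3 -> L0 miss wb->B0  d=-]
3: W B3 -> L0 hit  d=D]
4: R B3 -> L0 hit  d=D]
5: W B2 -> L2 miss  d=D]
6: R B1 -> L1 miss  d=-]
7: W B1 -> L1 hit  d=D]
8: R B0 -> L0 miss wb->B3  d=-]
9: W B5 -> L2 miss wb->B2  d=D]
10: R B5 -> L2 hit  d=D]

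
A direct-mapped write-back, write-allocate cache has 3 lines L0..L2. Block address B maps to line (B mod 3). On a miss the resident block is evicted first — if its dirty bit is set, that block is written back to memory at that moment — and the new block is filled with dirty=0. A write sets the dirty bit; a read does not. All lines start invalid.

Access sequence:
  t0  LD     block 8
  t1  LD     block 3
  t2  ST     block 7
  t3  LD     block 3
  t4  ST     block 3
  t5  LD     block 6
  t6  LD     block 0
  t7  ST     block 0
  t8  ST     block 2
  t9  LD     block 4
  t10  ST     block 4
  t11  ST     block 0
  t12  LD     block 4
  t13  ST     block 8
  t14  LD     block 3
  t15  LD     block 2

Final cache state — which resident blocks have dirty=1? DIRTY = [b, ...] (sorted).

DIRTY = [4]

0: R B8 -> L2 miss  d=-]
1: R B3 -> L0 miss  d=-]
2: W B7 -> L1 miss  d=D]
3: R B3 -> L0 hit  d=-]
4: W B3 -> L0 hit  d=D]
5: R B6 -> L0 miss wb->B3  d=-]
6: R B0 -> L0 miss  d=-]
7: W B0 -> L0 hit  d=D]
8: W B2 -> L2 miss  d=D]
9: R B4 -> L1 miss wb->B7  d=-]
10: W B4 -> L1 hit  d=D]
11: W B0 -> L0 hit  d=D]
12: R B4 -> L1 hit  d=D]
13: W B8 -> L2 miss wb->B2  d=D]
14: R B3 -> L0 miss wb->B0  d=-]
15: R B2 -> L2 miss wb->B8  d=-]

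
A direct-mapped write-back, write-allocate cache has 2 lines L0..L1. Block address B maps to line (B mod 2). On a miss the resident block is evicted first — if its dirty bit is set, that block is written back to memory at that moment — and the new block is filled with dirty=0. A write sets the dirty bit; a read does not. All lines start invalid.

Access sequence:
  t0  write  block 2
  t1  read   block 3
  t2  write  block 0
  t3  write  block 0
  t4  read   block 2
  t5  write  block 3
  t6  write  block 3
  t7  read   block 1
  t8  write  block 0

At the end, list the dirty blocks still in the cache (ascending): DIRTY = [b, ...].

DIRTY = [0]

  0 | W B2 → L0 miss [D]
  1 | R B3 → L1 miss [-]
  2 | W B0 → L0 miss wb→B2 [D]
  3 | W B0 → L0 hit [D]
  4 | R B2 → L0 miss wb→B0 [-]
  5 | W B3 → L1 hit [D]
  6 | W B3 → L1 hit [D]
  7 | R B1 → L1 miss wb→B3 [-]
  8 | W B0 → L0 miss [D]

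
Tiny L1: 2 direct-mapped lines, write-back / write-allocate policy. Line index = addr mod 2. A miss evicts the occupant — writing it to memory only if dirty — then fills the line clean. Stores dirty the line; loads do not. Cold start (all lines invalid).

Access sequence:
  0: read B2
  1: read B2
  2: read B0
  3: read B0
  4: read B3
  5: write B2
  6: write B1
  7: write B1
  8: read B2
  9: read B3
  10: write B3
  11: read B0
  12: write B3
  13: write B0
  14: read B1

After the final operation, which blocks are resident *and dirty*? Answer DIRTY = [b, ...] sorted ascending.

DIRTY = [0]

  0 | R B2 → L0 miss [-]
  1 | R B2 → L0 hit [-]
  2 | R B0 → L0 miss [-]
  3 | R B0 → L0 hit [-]
  4 | R B3 → L1 miss [-]
  5 | W B2 → L0 miss [D]
  6 | W B1 → L1 miss [D]
  7 | W B1 → L1 hit [D]
  8 | R B2 → L0 hit [D]
  9 | R B3 → L1 miss wb→B1 [-]
  10 | W B3 → L1 hit [D]
  11 | R B0 → L0 miss wb→B2 [-]
  12 | W B3 → L1 hit [D]
  13 | W B0 → L0 hit [D]
  14 | R B1 → L1 miss wb→B3 [-]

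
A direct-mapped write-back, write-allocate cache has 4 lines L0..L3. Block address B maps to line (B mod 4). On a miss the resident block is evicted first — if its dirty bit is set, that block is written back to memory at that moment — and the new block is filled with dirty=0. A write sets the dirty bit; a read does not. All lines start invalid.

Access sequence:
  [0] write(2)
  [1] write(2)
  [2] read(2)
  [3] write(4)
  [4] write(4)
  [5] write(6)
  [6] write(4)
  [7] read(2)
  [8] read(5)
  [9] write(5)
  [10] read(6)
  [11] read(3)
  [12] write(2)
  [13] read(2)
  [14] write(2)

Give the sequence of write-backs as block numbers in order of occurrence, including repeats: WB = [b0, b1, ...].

WB = [2, 6]

  0 | W B2 → L2 miss [D]
  1 | W B2 → L2 hit [D]
  2 | R B2 → L2 hit [D]
  3 | W B4 → L0 miss [D]
  4 | W B4 → L0 hit [D]
  5 | W B6 → L2 miss wb→B2 [D]
  6 | W B4 → L0 hit [D]
  7 | R B2 → L2 miss wb→B6 [-]
  8 | R B5 → L1 miss [-]
  9 | W B5 → L1 hit [D]
  10 | R B6 → L2 miss [-]
  11 | R B3 → L3 miss [-]
  12 | W B2 → L2 miss [D]
  13 | R B2 → L2 hit [D]
  14 | W B2 → L2 hit [D]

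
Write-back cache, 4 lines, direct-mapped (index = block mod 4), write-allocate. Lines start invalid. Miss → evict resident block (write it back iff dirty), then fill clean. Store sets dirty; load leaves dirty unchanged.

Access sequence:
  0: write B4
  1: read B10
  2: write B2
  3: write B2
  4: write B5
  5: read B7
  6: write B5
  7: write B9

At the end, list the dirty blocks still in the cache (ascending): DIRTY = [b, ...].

DIRTY = [2, 4, 9]

  0 | W B4 → L0 miss [D]
  1 | R B10 → L2 miss [-]
  2 | W B2 → L2 miss [D]
  3 | W B2 → L2 hit [D]
  4 | W B5 → L1 miss [D]
  5 | R B7 → L3 miss [-]
  6 | W B5 → L1 hit [D]
  7 | W B9 → L1 miss wb→B5 [D]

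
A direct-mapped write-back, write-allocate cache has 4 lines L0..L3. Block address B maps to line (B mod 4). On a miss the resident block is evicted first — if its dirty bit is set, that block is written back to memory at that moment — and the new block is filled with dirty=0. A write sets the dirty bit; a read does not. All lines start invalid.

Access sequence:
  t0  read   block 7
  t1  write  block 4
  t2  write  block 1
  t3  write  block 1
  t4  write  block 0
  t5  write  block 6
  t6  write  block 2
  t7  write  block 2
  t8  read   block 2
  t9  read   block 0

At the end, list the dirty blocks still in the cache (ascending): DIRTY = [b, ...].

  0 | R B7 → L3 miss [-]
  1 | W B4 → L0 miss [D]
  2 | W B1 → L1 miss [D]
  3 | W B1 → L1 hit [D]
  4 | W B0 → L0 miss wb→B4 [D]
  5 | W B6 → L2 miss [D]
  6 | W B2 → L2 miss wb→B6 [D]
  7 | W B2 → L2 hit [D]
  8 | R B2 → L2 hit [D]
  9 | R B0 → L0 hit [D]

DIRTY = [0, 1, 2]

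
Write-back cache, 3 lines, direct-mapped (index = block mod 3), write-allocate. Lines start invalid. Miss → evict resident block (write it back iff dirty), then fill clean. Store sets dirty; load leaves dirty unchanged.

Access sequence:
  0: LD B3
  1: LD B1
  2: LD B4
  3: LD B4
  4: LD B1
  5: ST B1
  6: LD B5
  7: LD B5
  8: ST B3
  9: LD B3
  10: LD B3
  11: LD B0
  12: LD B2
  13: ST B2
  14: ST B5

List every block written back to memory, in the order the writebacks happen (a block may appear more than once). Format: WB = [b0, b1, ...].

  0 | R B3 → L0 miss [-]
  1 | R B1 → L1 miss [-]
  2 | R B4 → L1 miss [-]
  3 | R B4 → L1 hit [-]
  4 | R B1 → L1 miss [-]
  5 | W B1 → L1 hit [D]
  6 | R B5 → L2 miss [-]
  7 | R B5 → L2 hit [-]
  8 | W B3 → L0 hit [D]
  9 | R B3 → L0 hit [D]
  10 | R B3 → L0 hit [D]
  11 | R B0 → L0 miss wb→B3 [-]
  12 | R B2 → L2 miss [-]
  13 | W B2 → L2 hit [D]
  14 | W B5 → L2 miss wb→B2 [D]

WB = [3, 2]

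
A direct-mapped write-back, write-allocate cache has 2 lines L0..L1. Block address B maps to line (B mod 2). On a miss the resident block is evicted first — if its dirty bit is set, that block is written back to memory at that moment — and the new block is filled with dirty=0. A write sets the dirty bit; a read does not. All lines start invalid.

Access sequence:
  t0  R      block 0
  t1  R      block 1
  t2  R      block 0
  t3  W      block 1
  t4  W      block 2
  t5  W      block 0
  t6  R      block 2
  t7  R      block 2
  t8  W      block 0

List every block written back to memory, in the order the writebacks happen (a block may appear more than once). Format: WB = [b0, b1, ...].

  0 | R B0 → L0 miss [-]
  1 | R B1 → L1 miss [-]
  2 | R B0 → L0 hit [-]
  3 | W B1 → L1 hit [D]
  4 | W B2 → L0 miss [D]
  5 | W B0 → L0 miss wb→B2 [D]
  6 | R B2 → L0 miss wb→B0 [-]
  7 | R B2 → L0 hit [-]
  8 | W B0 → L0 miss [D]

WB = [2, 0]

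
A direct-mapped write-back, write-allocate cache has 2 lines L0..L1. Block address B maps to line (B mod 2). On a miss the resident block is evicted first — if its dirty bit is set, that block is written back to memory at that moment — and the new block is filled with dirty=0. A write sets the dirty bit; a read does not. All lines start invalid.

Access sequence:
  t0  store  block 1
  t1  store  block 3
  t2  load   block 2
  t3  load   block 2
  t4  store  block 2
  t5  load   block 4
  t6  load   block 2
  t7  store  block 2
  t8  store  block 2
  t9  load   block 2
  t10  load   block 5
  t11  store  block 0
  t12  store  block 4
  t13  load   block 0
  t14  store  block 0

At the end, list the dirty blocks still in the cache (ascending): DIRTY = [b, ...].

DIRTY = [0]

  0 | W B1 → L1 miss [D]
  1 | W B3 → L1 miss wb→B1 [D]
  2 | R B2 → L0 miss [-]
  3 | R B2 → L0 hit [-]
  4 | W B2 → L0 hit [D]
  5 | R B4 → L0 miss wb→B2 [-]
  6 | R B2 → L0 miss [-]
  7 | W B2 → L0 hit [D]
  8 | W B2 → L0 hit [D]
  9 | R B2 → L0 hit [D]
  10 | R B5 → L1 miss wb→B3 [-]
  11 | W B0 → L0 miss wb→B2 [D]
  12 | W B4 → L0 miss wb→B0 [D]
  13 | R B0 → L0 miss wb→B4 [-]
  14 | W B0 → L0 hit [D]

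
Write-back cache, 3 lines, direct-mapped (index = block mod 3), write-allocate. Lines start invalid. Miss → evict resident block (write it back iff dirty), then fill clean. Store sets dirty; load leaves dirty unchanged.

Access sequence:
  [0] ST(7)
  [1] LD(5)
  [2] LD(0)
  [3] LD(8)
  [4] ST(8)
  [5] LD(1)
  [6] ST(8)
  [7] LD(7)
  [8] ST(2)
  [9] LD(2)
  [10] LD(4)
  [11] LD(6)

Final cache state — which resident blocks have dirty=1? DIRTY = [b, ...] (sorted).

DIRTY = [2]

  0 | W B7 → L1 miss [D]
  1 | R B5 → L2 miss [-]
  2 | R B0 → L0 miss [-]
  3 | R B8 → L2 miss [-]
  4 | W B8 → L2 hit [D]
  5 | R B1 → L1 miss wb→B7 [-]
  6 | W B8 → L2 hit [D]
  7 | R B7 → L1 miss [-]
  8 | W B2 → L2 miss wb→B8 [D]
  9 | R B2 → L2 hit [D]
  10 | R B4 → L1 miss [-]
  11 | R B6 → L0 miss [-]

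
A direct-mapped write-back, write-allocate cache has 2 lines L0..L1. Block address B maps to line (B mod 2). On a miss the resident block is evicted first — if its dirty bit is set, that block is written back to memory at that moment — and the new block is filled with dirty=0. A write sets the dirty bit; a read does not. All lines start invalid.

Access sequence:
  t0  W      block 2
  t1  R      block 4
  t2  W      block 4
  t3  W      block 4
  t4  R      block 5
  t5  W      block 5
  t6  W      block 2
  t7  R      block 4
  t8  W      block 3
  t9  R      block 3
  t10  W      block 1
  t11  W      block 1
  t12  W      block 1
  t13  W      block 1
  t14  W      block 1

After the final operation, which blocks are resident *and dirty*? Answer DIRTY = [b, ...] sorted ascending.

DIRTY = [1]

0: W B2 -> L0 miss  d=D]
1: R B4 -> L0 miss wb->B2  d=-]
2: W B4 -> L0 hit  d=D]
3: W B4 -> L0 hit  d=D]
4: R B5 -> L1 miss  d=-]
5: W B5 -> L1 hit  d=D]
6: W B2 -> L0 miss wb->B4  d=D]
7: R B4 -> L0 miss wb->B2  d=-]
8: W B3 -> L1 miss wb->B5  d=D]
9: R B3 -> L1 hit  d=D]
10: W B1 -> L1 miss wb->B3  d=D]
11: W B1 -> L1 hit  d=D]
12: W B1 -> L1 hit  d=D]
13: W B1 -> L1 hit  d=D]
14: W B1 -> L1 hit  d=D]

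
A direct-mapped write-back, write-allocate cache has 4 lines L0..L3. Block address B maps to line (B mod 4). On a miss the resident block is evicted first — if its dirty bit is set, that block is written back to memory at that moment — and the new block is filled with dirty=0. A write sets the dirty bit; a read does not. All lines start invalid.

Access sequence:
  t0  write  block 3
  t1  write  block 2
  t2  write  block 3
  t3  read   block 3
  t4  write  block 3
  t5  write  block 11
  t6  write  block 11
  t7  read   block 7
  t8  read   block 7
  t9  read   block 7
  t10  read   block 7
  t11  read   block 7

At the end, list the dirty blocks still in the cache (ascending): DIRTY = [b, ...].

DIRTY = [2]

0: W B3 → L3 miss [D]
1: W B2 → L2 miss [D]
2: W B3 → L3 hit [D]
3: R B3 → L3 hit [D]
4: W B3 → L3 hit [D]
5: W B11 → L3 miss wb→B3 [D]
6: W B11 → L3 hit [D]
7: R B7 → L3 miss wb→B11 [-]
8: R B7 → L3 hit [-]
9: R B7 → L3 hit [-]
10: R B7 → L3 hit [-]
11: R B7 → L3 hit [-]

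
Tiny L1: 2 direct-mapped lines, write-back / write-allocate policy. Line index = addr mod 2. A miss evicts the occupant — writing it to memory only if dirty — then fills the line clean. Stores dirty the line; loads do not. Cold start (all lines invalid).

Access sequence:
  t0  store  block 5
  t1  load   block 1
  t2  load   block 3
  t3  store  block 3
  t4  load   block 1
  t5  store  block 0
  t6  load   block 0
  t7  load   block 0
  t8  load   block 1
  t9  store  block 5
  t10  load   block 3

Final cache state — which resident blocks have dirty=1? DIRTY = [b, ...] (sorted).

DIRTY = [0]

0: W B5 -> L1 miss  d=D]
1: R B1 -> L1 miss wb->B5  d=-]
2: R B3 -> L1 miss  d=-]
3: W B3 -> L1 hit  d=D]
4: R B1 -> L1 miss wb->B3  d=-]
5: W B0 -> L0 miss  d=D]
6: R B0 -> L0 hit  d=D]
7: R B0 -> L0 hit  d=D]
8: R B1 -> L1 hit  d=-]
9: W B5 -> L1 miss  d=D]
10: R B3 -> L1 miss wb->B5  d=-]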